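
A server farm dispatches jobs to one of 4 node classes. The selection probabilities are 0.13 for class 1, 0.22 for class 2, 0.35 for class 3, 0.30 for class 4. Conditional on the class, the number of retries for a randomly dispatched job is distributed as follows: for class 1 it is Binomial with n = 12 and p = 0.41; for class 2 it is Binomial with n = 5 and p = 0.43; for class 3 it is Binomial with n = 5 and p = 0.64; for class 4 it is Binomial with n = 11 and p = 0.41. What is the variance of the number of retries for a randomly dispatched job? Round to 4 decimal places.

2.8417

Per component, 1: μ=4.92, E[X²]=27.1092; 2: μ=2.15, E[X²]=5.848; 3: μ=3.2, E[X²]=11.392; 4: μ=4.51, E[X²]=23.001.
E[X] = 0.13·4.92 + 0.22·2.15 + 0.35·3.2 + 0.3·4.51 = 3.5856.
E[X²] = 0.13·27.1092 + 0.22·5.848 + 0.35·11.392 + 0.3·23.001 = 15.6983.
Var(X) = E[X²] − (E[X])² = 15.6983 − 12.8565 = 2.84173.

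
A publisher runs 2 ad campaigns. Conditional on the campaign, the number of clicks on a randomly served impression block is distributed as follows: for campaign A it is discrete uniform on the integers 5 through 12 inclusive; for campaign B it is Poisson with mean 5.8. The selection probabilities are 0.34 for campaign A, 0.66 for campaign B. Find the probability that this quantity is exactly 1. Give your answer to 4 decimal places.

Conditional on each campaign, P(X = 1): A: 0; B: 0.0175598.
By total probability, P(X = 1) = 0.34·0 + 0.66·0.0175598 = 0.0115895.

0.0116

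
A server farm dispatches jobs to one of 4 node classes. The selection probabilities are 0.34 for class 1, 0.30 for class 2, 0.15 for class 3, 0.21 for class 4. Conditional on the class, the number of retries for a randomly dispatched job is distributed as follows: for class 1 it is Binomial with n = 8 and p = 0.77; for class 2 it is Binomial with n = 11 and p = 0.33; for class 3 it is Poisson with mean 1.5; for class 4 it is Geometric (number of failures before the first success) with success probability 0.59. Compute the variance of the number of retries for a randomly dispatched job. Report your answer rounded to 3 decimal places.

6.344

Per component, 1: μ=6.16, E[X²]=39.3624; 2: μ=3.63, E[X²]=15.609; 3: μ=1.5, E[X²]=3.75; 4: μ=0.694915, E[X²]=1.66073.
E[X] = 0.34·6.16 + 0.3·3.63 + 0.15·1.5 + 0.21·0.694915 = 3.55433.
E[X²] = 0.34·39.3624 + 0.3·15.609 + 0.15·3.75 + 0.21·1.66073 = 18.9772.
Var(X) = E[X²] − (E[X])² = 18.9772 − 12.6333 = 6.34389.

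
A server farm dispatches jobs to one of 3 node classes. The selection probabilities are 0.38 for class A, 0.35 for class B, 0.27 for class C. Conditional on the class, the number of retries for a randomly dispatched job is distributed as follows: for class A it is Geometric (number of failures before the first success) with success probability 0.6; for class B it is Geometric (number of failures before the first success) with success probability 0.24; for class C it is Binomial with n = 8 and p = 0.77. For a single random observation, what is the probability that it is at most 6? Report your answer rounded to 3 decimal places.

0.835

Conditional on each class, P(X ≤ 6): A: 0.998362; B: 0.853548; C: 0.581134.
By total probability, P(X ≤ 6) = 0.38·0.998362 + 0.35·0.853548 + 0.27·0.581134 = 0.835025.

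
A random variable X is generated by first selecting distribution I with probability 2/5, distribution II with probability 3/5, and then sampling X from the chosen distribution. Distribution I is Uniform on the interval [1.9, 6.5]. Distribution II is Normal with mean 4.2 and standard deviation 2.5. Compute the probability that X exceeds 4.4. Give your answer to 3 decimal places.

0.463

Conditional on each component, P(X > 4.4): I: 0.456522; II: 0.468119.
By total probability, P(X > 4.4) = 0.4·0.456522 + 0.6·0.468119 = 0.46348.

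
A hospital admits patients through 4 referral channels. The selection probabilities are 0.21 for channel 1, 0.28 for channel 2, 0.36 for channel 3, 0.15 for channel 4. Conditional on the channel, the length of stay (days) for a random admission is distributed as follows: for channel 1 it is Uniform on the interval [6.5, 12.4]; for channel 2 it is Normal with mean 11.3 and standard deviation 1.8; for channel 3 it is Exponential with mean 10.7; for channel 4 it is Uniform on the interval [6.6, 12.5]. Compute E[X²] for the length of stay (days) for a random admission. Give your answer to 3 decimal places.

152.571

For each component E[X²] = Var + (mean)², giving 1: 92.2033; 2: 130.93; 3: 228.98; 4: 94.1033.
Overall E[X²] = 0.21·92.2033 + 0.28·130.93 + 0.36·228.98 + 0.15·94.1033 = 152.571.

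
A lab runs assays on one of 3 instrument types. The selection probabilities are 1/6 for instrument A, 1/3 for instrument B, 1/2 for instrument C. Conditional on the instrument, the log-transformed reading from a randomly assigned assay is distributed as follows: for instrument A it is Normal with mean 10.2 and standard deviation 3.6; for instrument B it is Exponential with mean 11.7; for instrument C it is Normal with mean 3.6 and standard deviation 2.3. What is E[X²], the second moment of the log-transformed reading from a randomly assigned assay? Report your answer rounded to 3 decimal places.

For each component E[X²] = Var + (mean)², giving A: 117; B: 273.78; C: 18.25.
Overall E[X²] = 0.166667·117 + 0.333333·273.78 + 0.5·18.25 = 119.885.

119.885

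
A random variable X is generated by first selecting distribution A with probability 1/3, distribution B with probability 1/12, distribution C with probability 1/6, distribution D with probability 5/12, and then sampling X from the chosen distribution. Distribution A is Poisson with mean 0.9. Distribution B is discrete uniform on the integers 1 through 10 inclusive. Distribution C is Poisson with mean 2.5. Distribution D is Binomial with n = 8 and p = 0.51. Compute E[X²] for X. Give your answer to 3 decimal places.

13.006

For each component E[X²] = Var + (mean)², giving A: 1.71; B: 38.5; C: 8.75; D: 18.6456.
Overall E[X²] = 0.333333·1.71 + 0.0833333·38.5 + 0.166667·8.75 + 0.416667·18.6456 = 13.0057.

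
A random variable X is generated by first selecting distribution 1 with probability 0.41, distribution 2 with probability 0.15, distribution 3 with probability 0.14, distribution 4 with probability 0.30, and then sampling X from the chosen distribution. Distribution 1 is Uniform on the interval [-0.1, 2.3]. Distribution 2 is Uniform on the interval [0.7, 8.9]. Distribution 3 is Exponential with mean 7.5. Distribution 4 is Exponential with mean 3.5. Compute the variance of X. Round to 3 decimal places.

Per component, 1: μ=1.1, E[X²]=1.69; 2: μ=4.8, E[X²]=28.6433; 3: μ=7.5, E[X²]=112.5; 4: μ=3.5, E[X²]=24.5.
E[X] = 0.41·1.1 + 0.15·4.8 + 0.14·7.5 + 0.3·3.5 = 3.271.
E[X²] = 0.41·1.69 + 0.15·28.6433 + 0.14·112.5 + 0.3·24.5 = 28.0894.
Var(X) = E[X²] − (E[X])² = 28.0894 − 10.6994 = 17.39.

17.390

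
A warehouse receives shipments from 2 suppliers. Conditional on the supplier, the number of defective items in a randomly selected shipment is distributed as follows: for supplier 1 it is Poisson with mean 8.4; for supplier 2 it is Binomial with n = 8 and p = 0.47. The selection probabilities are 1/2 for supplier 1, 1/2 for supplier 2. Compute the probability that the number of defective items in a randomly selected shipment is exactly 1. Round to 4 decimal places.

Conditional on each supplier, P(X = 1): 1: 0.00188889; 2: 0.0441691.
By total probability, P(X = 1) = 0.5·0.00188889 + 0.5·0.0441691 = 0.023029.

0.0230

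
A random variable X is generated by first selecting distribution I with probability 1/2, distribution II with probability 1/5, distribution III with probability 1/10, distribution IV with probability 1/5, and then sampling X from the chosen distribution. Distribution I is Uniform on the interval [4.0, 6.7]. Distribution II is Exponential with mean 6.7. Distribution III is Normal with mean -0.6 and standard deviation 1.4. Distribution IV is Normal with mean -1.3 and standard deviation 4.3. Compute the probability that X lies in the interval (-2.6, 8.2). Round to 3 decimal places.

0.855

Conditional on each component, P(-2.6 < X < 8.2): I: 1; II: 0.705913; III: 0.923436; IV: 0.605221.
By total probability, P(-2.6 < X < 8.2) = 0.5·1 + 0.2·0.705913 + 0.1·0.923436 + 0.2·0.605221 = 0.854571.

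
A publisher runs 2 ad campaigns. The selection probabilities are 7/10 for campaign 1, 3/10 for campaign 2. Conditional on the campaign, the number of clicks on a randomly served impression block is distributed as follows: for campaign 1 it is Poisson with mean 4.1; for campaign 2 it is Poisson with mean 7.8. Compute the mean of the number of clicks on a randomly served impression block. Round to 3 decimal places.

5.210

Component means — 1: 4.1; 2: 7.8.
E[X] = 0.7·4.1 + 0.3·7.8 = 5.21.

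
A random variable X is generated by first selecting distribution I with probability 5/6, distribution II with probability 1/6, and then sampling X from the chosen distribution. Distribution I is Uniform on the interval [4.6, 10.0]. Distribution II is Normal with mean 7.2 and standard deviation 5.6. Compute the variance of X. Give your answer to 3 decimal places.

7.253

Per component, I: μ=7.3, E[X²]=55.72; II: μ=7.2, E[X²]=83.2.
E[X] = 0.833333·7.3 + 0.166667·7.2 = 7.28333.
E[X²] = 0.833333·55.72 + 0.166667·83.2 = 60.3.
Var(X) = E[X²] − (E[X])² = 60.3 − 53.0469 = 7.25306.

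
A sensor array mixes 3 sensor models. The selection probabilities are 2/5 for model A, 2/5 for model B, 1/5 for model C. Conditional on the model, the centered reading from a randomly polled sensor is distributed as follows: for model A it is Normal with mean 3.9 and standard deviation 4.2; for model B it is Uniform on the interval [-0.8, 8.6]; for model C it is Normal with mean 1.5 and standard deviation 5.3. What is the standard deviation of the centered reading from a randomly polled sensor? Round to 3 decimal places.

Per component, A: μ=3.9, E[X²]=32.85; B: μ=3.9, E[X²]=22.5733; C: μ=1.5, E[X²]=30.34.
E[X] = 0.4·3.9 + 0.4·3.9 + 0.2·1.5 = 3.42.
E[X²] = 0.4·32.85 + 0.4·22.5733 + 0.2·30.34 = 28.2373.
Var(X) = E[X²] − (E[X])² = 28.2373 − 11.6964 = 16.5409.
SD(X) = √16.5409 = 4.06705.

4.067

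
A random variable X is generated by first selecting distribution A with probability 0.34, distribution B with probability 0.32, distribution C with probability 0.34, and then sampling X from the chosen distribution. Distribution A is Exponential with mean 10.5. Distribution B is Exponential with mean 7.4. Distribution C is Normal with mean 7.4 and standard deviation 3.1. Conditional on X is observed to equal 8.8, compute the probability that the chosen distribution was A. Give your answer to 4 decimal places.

Likelihoods f(8.8 | ·): A: 0.0411937; B: 0.0411443; C: 0.116214.
Posterior ∝ prior × likelihood. Numerator for A: 0.34·0.0411937 = 0.0140059.
Normalizing constant: 0.34·0.0411937 + 0.32·0.0411443 + 0.34·0.116214 = 0.066685.
P(A | observation) = 0.0140059 / 0.066685 = 0.21003.

0.2100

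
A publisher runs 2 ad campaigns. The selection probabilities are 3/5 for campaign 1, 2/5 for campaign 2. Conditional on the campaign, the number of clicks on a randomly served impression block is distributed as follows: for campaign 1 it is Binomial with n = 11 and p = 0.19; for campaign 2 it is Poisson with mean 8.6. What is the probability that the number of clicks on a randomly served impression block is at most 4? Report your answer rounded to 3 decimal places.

0.603

Conditional on each campaign, P(X ≤ 4): 1: 0.958682; 2: 0.070054.
By total probability, P(X ≤ 4) = 0.6·0.958682 + 0.4·0.070054 = 0.603231.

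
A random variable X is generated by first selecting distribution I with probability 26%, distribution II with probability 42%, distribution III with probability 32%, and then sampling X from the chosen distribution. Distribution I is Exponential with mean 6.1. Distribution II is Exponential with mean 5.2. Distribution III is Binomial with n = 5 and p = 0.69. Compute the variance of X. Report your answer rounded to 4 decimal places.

22.4580

Per component, I: μ=6.1, E[X²]=74.42; II: μ=5.2, E[X²]=54.08; III: μ=3.45, E[X²]=12.972.
E[X] = 0.26·6.1 + 0.42·5.2 + 0.32·3.45 = 4.874.
E[X²] = 0.26·74.42 + 0.42·54.08 + 0.32·12.972 = 46.2138.
Var(X) = E[X²] − (E[X])² = 46.2138 − 23.7559 = 22.458.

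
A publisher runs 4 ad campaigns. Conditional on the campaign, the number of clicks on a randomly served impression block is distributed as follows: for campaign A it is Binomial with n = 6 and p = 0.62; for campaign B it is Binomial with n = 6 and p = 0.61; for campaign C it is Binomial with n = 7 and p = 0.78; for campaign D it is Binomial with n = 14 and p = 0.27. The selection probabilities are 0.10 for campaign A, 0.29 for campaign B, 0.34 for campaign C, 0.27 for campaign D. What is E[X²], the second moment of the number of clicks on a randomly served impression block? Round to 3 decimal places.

For each component E[X²] = Var + (mean)², giving A: 15.252; B: 14.823; C: 31.0128; D: 17.0478.
Overall E[X²] = 0.1·15.252 + 0.29·14.823 + 0.34·31.0128 + 0.27·17.0478 = 20.9711.

20.971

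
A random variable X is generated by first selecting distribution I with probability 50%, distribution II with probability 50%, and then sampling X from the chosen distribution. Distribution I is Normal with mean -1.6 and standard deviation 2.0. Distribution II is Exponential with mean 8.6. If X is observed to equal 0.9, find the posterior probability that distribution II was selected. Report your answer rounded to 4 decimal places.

Likelihoods f(0.9 | ·): I: 0.0913245; II: 0.104725.
Posterior ∝ prior × likelihood. Numerator for II: 0.5·0.104725 = 0.0523627.
Normalizing constant: 0.5·0.0913245 + 0.5·0.104725 = 0.098025.
P(II | observation) = 0.0523627 / 0.098025 = 0.534177.

0.5342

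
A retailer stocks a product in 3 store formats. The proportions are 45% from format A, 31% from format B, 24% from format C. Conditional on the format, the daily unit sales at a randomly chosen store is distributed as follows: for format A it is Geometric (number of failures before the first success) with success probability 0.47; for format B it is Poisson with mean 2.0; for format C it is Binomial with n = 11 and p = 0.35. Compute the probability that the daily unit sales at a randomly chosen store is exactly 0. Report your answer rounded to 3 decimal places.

Conditional on each format, P(X = 0): A: 0.47; B: 0.135335; C: 0.00875078.
By total probability, P(X = 0) = 0.45·0.47 + 0.31·0.135335 + 0.24·0.00875078 = 0.255554.

0.256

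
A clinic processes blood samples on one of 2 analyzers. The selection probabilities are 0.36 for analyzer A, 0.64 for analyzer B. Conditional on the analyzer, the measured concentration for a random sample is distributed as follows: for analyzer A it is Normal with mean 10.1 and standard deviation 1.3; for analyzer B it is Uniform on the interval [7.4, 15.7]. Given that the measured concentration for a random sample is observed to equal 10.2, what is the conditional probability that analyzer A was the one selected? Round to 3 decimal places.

0.588

Likelihoods f(10.2 | ·): A: 0.305972; B: 0.120482.
Posterior ∝ prior × likelihood. Numerator for A: 0.36·0.305972 = 0.11015.
Normalizing constant: 0.36·0.305972 + 0.64·0.120482 = 0.187258.
P(A | observation) = 0.11015 / 0.187258 = 0.588224.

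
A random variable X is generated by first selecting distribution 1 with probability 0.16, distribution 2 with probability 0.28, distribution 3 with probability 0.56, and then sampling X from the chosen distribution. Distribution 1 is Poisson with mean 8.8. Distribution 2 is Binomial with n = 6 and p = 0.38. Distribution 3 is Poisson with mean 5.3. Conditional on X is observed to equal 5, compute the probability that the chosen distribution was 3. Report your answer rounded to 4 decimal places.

0.8378

Likelihoods P(X=5 | ·): 1: 0.0662889; 2: 0.0294755; 3: 0.173955.
Posterior ∝ prior × likelihood. Numerator for 3: 0.56·0.173955 = 0.0974149.
Normalizing constant: 0.16·0.0662889 + 0.28·0.0294755 + 0.56·0.173955 = 0.116274.
P(3 | observation) = 0.0974149 / 0.116274 = 0.837803.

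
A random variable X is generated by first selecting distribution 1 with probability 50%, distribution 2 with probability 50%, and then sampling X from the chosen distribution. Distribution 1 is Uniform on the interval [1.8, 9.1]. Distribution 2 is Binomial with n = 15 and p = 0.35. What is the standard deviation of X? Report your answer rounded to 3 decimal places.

Per component, 1: μ=5.45, E[X²]=34.1433; 2: μ=5.25, E[X²]=30.975.
E[X] = 0.5·5.45 + 0.5·5.25 = 5.35.
E[X²] = 0.5·34.1433 + 0.5·30.975 = 32.5592.
Var(X) = E[X²] − (E[X])² = 32.5592 − 28.6225 = 3.93667.
SD(X) = √3.93667 = 1.9841.

1.984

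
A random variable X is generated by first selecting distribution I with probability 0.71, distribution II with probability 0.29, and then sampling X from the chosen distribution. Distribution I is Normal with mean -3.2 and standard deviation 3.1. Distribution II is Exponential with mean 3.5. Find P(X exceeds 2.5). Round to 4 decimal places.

0.1654

Conditional on each component, P(X > 2.5): I: 0.0329789; II: 0.489542.
By total probability, P(X > 2.5) = 0.71·0.0329789 + 0.29·0.489542 = 0.165382.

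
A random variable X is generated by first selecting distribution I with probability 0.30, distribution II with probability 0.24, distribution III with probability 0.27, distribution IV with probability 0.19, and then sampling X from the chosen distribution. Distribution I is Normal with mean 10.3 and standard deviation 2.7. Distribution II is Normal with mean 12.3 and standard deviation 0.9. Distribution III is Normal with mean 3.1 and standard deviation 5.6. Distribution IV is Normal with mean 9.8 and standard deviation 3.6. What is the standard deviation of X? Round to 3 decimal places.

Per component, I: μ=10.3, E[X²]=113.38; II: μ=12.3, E[X²]=152.1; III: μ=3.1, E[X²]=40.97; IV: μ=9.8, E[X²]=109.
E[X] = 0.3·10.3 + 0.24·12.3 + 0.27·3.1 + 0.19·9.8 = 8.741.
E[X²] = 0.3·113.38 + 0.24·152.1 + 0.27·40.97 + 0.19·109 = 102.29.
Var(X) = E[X²] − (E[X])² = 102.29 − 76.4051 = 25.8848.
SD(X) = √25.8848 = 5.08771.

5.088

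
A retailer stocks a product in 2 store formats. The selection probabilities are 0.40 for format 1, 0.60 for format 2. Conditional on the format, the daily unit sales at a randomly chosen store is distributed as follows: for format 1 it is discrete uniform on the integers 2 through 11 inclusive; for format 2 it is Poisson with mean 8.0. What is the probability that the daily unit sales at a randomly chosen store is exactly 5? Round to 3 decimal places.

0.095

Conditional on each format, P(X = 5): 1: 0.1; 2: 0.0916037.
By total probability, P(X = 5) = 0.4·0.1 + 0.6·0.0916037 = 0.0949622.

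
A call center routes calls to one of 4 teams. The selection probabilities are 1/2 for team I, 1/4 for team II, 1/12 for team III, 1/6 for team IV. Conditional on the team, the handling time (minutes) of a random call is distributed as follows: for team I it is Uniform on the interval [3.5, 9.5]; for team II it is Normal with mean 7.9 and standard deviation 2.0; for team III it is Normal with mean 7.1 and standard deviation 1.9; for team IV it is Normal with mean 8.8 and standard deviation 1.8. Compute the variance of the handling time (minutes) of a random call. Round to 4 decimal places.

4.1289

Per component, I: μ=6.5, E[X²]=45.25; II: μ=7.9, E[X²]=66.41; III: μ=7.1, E[X²]=54.02; IV: μ=8.8, E[X²]=80.68.
E[X] = 0.5·6.5 + 0.25·7.9 + 0.0833333·7.1 + 0.166667·8.8 = 7.28333.
E[X²] = 0.5·45.25 + 0.25·66.41 + 0.0833333·54.02 + 0.166667·80.68 = 57.1758.
Var(X) = E[X²] − (E[X])² = 57.1758 − 53.0469 = 4.12889.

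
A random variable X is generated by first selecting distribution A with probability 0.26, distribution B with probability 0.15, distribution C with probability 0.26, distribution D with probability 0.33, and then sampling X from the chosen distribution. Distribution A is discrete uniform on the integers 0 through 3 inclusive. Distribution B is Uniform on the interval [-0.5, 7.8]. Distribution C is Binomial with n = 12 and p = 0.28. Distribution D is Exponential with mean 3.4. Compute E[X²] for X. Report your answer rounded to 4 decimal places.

14.9634

For each component E[X²] = Var + (mean)², giving A: 3.5; B: 19.0633; C: 13.7088; D: 23.12.
Overall E[X²] = 0.26·3.5 + 0.15·19.0633 + 0.26·13.7088 + 0.33·23.12 = 14.9634.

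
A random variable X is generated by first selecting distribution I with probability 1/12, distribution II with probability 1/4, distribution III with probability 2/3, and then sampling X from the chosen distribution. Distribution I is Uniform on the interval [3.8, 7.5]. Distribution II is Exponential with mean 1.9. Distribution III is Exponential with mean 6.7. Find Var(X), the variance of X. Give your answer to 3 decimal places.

35.118

Per component, I: μ=5.65, E[X²]=33.0633; II: μ=1.9, E[X²]=7.22; III: μ=6.7, E[X²]=89.78.
E[X] = 0.0833333·5.65 + 0.25·1.9 + 0.666667·6.7 = 5.4125.
E[X²] = 0.0833333·33.0633 + 0.25·7.22 + 0.666667·89.78 = 64.4136.
Var(X) = E[X²] − (E[X])² = 64.4136 − 29.2952 = 35.1185.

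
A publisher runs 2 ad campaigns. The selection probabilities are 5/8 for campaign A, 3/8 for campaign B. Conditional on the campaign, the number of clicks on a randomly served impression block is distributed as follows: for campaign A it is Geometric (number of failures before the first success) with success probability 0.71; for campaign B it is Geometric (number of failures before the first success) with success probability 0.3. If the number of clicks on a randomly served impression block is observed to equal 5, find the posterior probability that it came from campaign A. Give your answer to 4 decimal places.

0.0459

Likelihoods P(X=5 | ·): A: 0.00145629; B: 0.050421.
Posterior ∝ prior × likelihood. Numerator for A: 0.625·0.00145629 = 0.000910182.
Normalizing constant: 0.625·0.00145629 + 0.375·0.050421 = 0.0198181.
P(A | observation) = 0.000910182 / 0.0198181 = 0.0459269.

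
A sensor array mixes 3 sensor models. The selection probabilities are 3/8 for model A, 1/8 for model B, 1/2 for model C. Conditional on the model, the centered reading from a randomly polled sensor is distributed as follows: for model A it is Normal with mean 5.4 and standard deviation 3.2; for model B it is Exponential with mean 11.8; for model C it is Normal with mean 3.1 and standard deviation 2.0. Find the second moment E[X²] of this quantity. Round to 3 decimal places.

56.390

For each component E[X²] = Var + (mean)², giving A: 39.4; B: 278.48; C: 13.61.
Overall E[X²] = 0.375·39.4 + 0.125·278.48 + 0.5·13.61 = 56.39.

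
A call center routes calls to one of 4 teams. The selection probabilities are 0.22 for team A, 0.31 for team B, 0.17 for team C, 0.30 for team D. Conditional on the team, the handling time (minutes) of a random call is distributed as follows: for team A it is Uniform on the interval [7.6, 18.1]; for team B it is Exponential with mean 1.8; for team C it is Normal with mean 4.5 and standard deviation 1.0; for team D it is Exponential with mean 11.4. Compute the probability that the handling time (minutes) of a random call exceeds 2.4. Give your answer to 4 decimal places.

Conditional on each team, P(X > 2.4): A: 1; B: 0.263597; C: 0.982136; D: 0.810158.
By total probability, P(X > 2.4) = 0.22·1 + 0.31·0.263597 + 0.17·0.982136 + 0.3·0.810158 = 0.711725.

0.7117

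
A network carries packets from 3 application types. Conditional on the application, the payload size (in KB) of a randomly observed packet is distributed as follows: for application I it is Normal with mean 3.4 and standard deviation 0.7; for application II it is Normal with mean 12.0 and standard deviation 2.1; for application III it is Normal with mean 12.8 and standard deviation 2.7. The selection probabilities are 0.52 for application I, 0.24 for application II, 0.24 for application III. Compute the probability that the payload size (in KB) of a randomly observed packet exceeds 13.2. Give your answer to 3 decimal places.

0.174

Conditional on each application, P(X > 13.2): I: 0; II: 0.283855; III: 0.441113.
By total probability, P(X > 13.2) = 0.52·0 + 0.24·0.283855 + 0.24·0.441113 = 0.173992.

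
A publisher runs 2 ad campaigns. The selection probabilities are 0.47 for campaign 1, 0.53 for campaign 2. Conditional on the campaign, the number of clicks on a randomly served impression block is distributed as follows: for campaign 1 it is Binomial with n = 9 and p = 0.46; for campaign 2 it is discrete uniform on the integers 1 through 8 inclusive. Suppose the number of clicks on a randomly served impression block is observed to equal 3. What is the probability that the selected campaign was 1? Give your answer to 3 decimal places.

0.590

Likelihoods P(X=3 | ·): 1: 0.202729; 2: 0.125.
Posterior ∝ prior × likelihood. Numerator for 1: 0.47·0.202729 = 0.0952825.
Normalizing constant: 0.47·0.202729 + 0.53·0.125 = 0.161533.
P(1 | observation) = 0.0952825 / 0.161533 = 0.589866.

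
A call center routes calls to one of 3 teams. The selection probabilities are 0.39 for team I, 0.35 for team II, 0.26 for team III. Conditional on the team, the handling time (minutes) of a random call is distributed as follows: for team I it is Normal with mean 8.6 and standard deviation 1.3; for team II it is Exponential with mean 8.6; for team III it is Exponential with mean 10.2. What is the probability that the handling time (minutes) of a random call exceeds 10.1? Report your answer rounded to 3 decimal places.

0.253

Conditional on each team, P(X > 10.1): I: 0.124282; II: 0.308999; III: 0.371504.
By total probability, P(X > 10.1) = 0.39·0.124282 + 0.35·0.308999 + 0.26·0.371504 = 0.25321.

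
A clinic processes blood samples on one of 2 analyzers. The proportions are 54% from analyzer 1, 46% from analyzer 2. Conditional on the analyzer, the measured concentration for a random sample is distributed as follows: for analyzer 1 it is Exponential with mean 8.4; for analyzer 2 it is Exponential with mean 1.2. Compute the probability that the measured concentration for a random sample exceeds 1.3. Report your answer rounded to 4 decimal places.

Conditional on each analyzer, P(X > 1.3): 1: 0.856619; 2: 0.338465.
By total probability, P(X > 1.3) = 0.54·0.856619 + 0.46·0.338465 = 0.618268.

0.6183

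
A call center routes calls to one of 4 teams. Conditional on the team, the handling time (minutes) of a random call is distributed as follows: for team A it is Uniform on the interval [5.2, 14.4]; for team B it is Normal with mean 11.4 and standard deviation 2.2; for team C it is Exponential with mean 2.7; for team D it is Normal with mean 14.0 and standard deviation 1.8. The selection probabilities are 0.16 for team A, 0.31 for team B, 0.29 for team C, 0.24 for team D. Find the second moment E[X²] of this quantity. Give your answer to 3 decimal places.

110.329

For each component E[X²] = Var + (mean)², giving A: 103.093; B: 134.8; C: 14.58; D: 199.24.
Overall E[X²] = 0.16·103.093 + 0.31·134.8 + 0.29·14.58 + 0.24·199.24 = 110.329.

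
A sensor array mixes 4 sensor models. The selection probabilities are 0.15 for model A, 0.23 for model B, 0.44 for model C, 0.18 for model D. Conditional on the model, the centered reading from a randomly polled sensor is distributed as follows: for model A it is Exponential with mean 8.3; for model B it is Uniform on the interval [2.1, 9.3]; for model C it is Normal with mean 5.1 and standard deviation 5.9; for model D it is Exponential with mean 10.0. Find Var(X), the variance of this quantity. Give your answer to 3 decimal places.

48.334

Per component, A: μ=8.3, E[X²]=137.78; B: μ=5.7, E[X²]=36.81; C: μ=5.1, E[X²]=60.82; D: μ=10, E[X²]=200.
E[X] = 0.15·8.3 + 0.23·5.7 + 0.44·5.1 + 0.18·10 = 6.6.
E[X²] = 0.15·137.78 + 0.23·36.81 + 0.44·60.82 + 0.18·200 = 91.8941.
Var(X) = E[X²] − (E[X])² = 91.8941 − 43.56 = 48.3341.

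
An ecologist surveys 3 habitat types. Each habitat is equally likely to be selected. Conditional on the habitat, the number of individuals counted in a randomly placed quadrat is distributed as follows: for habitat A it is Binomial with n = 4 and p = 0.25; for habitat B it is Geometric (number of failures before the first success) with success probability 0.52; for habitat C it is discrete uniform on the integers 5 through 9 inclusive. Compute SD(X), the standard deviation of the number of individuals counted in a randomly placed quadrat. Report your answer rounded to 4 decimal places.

Per component, A: μ=1, E[X²]=1.75; B: μ=0.923077, E[X²]=2.62722; C: μ=7, E[X²]=51.
E[X] = 0.333333·1 + 0.333333·0.923077 + 0.333333·7 = 2.97436.
E[X²] = 0.333333·1.75 + 0.333333·2.62722 + 0.333333·51 = 18.4591.
Var(X) = E[X²] − (E[X])² = 18.4591 − 8.84681 = 9.61226.
SD(X) = √9.61226 = 3.10036.

3.1004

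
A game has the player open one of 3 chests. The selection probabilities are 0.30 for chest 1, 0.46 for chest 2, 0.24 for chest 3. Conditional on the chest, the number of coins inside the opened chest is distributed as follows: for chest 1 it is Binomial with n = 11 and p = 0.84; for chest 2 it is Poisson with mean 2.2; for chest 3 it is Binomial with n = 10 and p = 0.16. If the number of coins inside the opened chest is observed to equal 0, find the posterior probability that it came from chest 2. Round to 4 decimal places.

Likelihoods P(X=0 | ·): 1: 1.75922e-09; 2: 0.110803; 3: 0.174901.
Posterior ∝ prior × likelihood. Numerator for 2: 0.46·0.110803 = 0.0509695.
Normalizing constant: 0.3·1.75922e-09 + 0.46·0.110803 + 0.24·0.174901 = 0.0929457.
P(2 | observation) = 0.0509695 / 0.0929457 = 0.548379.

0.5484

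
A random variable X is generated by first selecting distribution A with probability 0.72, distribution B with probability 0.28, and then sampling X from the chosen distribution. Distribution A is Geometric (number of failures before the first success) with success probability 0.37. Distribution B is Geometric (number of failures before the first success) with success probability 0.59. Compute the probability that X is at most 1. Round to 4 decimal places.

0.6672

Conditional on each component, P(X ≤ 1): A: 0.6031; B: 0.8319.
By total probability, P(X ≤ 1) = 0.72·0.6031 + 0.28·0.8319 = 0.667164.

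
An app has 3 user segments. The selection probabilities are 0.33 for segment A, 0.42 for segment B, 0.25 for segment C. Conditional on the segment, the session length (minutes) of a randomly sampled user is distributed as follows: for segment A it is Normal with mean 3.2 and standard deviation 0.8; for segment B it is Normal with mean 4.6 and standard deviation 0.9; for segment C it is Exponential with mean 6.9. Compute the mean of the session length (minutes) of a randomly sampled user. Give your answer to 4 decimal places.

Component means — A: 3.2; B: 4.6; C: 6.9.
E[X] = 0.33·3.2 + 0.42·4.6 + 0.25·6.9 = 4.713.

4.7130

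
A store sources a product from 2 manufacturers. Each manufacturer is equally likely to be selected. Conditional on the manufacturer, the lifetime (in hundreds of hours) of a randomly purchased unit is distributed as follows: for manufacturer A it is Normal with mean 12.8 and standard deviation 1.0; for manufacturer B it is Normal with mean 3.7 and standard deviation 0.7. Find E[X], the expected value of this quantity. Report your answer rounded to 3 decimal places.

Component means — A: 12.8; B: 3.7.
E[X] = 0.5·12.8 + 0.5·3.7 = 8.25.

8.250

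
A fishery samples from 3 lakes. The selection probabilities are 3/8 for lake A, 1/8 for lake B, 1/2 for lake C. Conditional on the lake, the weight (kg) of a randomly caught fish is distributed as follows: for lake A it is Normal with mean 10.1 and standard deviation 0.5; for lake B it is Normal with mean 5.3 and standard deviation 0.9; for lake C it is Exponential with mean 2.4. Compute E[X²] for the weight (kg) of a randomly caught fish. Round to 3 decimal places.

47.720

For each component E[X²] = Var + (mean)², giving A: 102.26; B: 28.9; C: 11.52.
Overall E[X²] = 0.375·102.26 + 0.125·28.9 + 0.5·11.52 = 47.72.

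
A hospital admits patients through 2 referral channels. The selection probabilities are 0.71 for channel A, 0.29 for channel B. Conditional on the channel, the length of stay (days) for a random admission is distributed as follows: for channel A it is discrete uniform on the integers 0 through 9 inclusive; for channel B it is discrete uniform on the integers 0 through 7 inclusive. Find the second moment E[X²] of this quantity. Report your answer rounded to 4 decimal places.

25.3100

For each component E[X²] = Var + (mean)², giving A: 28.5; B: 17.5.
Overall E[X²] = 0.71·28.5 + 0.29·17.5 = 25.31.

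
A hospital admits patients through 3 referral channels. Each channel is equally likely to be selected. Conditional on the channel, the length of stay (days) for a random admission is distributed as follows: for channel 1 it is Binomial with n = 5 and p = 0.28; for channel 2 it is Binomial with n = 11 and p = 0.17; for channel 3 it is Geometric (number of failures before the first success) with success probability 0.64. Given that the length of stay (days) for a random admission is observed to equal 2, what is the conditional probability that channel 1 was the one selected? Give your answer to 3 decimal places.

0.435

Likelihoods P(X=2 | ·): 1: 0.292626; 2: 0.297142; 3: 0.082944.
Posterior ∝ prior × likelihood. Numerator for 1: 0.333333·0.292626 = 0.0975421.
Normalizing constant: 0.333333·0.292626 + 0.333333·0.297142 + 0.333333·0.082944 = 0.224237.
P(1 | observation) = 0.0975421 / 0.224237 = 0.434995.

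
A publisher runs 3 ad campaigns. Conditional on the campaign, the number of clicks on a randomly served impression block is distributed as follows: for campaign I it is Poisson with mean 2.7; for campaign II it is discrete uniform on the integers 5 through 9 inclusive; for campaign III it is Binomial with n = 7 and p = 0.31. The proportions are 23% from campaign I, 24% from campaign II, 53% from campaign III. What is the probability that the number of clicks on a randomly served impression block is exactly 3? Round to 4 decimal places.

0.1760

Conditional on each campaign, P(X = 3): I: 0.220468; II: 0; III: 0.236347.
By total probability, P(X = 3) = 0.23·0.220468 + 0.24·0 + 0.53·0.236347 = 0.175971.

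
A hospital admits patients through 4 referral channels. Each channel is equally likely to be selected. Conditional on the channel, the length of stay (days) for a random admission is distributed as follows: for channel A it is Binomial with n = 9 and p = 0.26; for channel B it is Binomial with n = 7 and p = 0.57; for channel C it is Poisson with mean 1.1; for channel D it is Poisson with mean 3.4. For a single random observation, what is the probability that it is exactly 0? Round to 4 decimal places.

0.1089

Conditional on each channel, P(X = 0): A: 0.0665404; B: 0.00271819; C: 0.332871; D: 0.0333733.
By total probability, P(X = 0) = 0.25·0.0665404 + 0.25·0.00271819 + 0.25·0.332871 + 0.25·0.0333733 = 0.108876.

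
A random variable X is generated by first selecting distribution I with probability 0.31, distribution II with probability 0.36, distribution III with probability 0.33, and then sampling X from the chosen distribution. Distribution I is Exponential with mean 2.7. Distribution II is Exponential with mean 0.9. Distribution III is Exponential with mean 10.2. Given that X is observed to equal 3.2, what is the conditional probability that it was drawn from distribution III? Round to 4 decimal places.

Likelihoods f(3.2 | ·): I: 0.113218; II: 0.0317394; III: 0.0716392.
Posterior ∝ prior × likelihood. Numerator for III: 0.33·0.0716392 = 0.0236409.
Normalizing constant: 0.31·0.113218 + 0.36·0.0317394 + 0.33·0.0716392 = 0.0701648.
P(III | observation) = 0.0236409 / 0.0701648 = 0.336934.

0.3369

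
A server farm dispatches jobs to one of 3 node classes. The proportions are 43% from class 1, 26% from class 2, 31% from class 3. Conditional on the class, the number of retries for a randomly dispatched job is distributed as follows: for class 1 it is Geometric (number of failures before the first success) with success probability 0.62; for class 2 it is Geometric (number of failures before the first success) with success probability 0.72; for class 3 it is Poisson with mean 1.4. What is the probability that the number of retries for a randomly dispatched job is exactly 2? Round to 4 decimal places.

0.1281

Conditional on each class, P(X = 2): 1: 0.089528; 2: 0.056448; 3: 0.241665.
By total probability, P(X = 2) = 0.43·0.089528 + 0.26·0.056448 + 0.31·0.241665 = 0.12809.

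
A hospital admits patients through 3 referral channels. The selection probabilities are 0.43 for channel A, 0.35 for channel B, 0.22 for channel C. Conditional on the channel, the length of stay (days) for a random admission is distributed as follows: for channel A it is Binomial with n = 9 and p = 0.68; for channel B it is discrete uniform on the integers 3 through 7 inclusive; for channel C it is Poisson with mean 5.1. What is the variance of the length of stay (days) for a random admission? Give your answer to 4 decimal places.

2.9521

Per component, A: μ=6.12, E[X²]=39.4128; B: μ=5, E[X²]=27; C: μ=5.1, E[X²]=31.11.
E[X] = 0.43·6.12 + 0.35·5 + 0.22·5.1 = 5.5036.
E[X²] = 0.43·39.4128 + 0.35·27 + 0.22·31.11 = 33.2417.
Var(X) = E[X²] − (E[X])² = 33.2417 − 30.2896 = 2.95209.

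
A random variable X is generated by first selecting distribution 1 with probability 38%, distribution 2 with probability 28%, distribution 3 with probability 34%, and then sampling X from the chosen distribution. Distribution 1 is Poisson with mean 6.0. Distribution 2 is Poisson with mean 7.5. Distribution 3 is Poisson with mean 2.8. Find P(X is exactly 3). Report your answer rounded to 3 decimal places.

Conditional on each component, P(X = 3): 1: 0.0892351; 2: 0.0388887; 3: 0.222484.
By total probability, P(X = 3) = 0.38·0.0892351 + 0.28·0.0388887 + 0.34·0.222484 = 0.120443.

0.120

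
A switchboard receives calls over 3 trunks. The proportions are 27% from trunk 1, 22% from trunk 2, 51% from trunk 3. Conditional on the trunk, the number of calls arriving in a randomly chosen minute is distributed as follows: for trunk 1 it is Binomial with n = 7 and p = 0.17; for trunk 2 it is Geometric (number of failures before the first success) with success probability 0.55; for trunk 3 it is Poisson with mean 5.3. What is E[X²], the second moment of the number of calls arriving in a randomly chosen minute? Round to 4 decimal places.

18.1525

For each component E[X²] = Var + (mean)², giving 1: 2.4038; 2: 2.15702; 3: 33.39.
Overall E[X²] = 0.27·2.4038 + 0.22·2.15702 + 0.51·33.39 = 18.1525.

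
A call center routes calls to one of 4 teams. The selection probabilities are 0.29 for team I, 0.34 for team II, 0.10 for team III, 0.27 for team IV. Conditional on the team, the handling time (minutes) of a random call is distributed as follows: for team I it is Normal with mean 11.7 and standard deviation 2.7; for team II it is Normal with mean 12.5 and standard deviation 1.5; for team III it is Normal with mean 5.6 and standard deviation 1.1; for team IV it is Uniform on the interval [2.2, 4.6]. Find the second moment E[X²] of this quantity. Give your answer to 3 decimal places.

102.210

For each component E[X²] = Var + (mean)², giving I: 144.18; II: 158.5; III: 32.57; IV: 12.04.
Overall E[X²] = 0.29·144.18 + 0.34·158.5 + 0.1·32.57 + 0.27·12.04 = 102.21.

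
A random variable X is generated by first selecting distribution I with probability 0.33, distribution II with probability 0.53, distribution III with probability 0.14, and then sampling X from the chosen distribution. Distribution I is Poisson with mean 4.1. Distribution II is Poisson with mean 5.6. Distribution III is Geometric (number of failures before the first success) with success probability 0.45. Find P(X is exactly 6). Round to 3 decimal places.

Conditional on each component, P(X = 6): I: 0.109336; II: 0.158397; III: 0.0124563.
By total probability, P(X = 6) = 0.33·0.109336 + 0.53·0.158397 + 0.14·0.0124563 = 0.121775.

0.122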